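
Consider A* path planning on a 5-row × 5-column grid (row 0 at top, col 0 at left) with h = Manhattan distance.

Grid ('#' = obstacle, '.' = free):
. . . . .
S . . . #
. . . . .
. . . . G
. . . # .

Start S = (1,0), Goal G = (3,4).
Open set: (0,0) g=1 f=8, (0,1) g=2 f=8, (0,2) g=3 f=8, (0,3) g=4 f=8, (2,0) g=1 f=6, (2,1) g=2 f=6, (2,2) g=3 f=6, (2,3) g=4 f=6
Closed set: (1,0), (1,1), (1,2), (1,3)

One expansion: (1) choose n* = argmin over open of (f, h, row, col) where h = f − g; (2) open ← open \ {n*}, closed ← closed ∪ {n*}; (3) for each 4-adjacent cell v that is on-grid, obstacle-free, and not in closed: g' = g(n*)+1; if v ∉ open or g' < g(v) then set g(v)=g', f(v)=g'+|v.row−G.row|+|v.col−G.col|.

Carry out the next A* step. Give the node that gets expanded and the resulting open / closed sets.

step 1: expand (2,3) (f=6, h=2) → closed; open now [(0,0) g=1 f=8, (0,1) g=2 f=8, (0,2) g=3 f=8, (0,3) g=4 f=8, (2,0) g=1 f=6, (2,1) g=2 f=6, (2,2) g=3 f=6, (2,4) g=5 f=6, (3,3) g=5 f=6]

expanded=(2,3); open=[(0,0) g=1 f=8, (0,1) g=2 f=8, (0,2) g=3 f=8, (0,3) g=4 f=8, (2,0) g=1 f=6, (2,1) g=2 f=6, (2,2) g=3 f=6, (2,4) g=5 f=6, (3,3) g=5 f=6]; closed=[(1,0), (1,1), (1,2), (1,3), (2,3)]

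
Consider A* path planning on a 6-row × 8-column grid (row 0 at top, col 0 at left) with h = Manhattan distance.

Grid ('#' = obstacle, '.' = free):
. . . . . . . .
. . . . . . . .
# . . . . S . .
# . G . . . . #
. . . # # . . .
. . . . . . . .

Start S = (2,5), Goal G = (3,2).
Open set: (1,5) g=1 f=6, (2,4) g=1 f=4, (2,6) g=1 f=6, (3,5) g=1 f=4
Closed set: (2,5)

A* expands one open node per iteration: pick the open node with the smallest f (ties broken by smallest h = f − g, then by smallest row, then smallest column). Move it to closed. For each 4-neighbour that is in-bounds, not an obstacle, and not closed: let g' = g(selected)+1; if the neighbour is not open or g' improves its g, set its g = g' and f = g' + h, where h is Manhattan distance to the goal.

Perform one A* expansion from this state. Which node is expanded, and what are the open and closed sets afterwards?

expanded=(2,4); open=[(1,4) g=2 f=6, (1,5) g=1 f=6, (2,3) g=2 f=4, (2,6) g=1 f=6, (3,4) g=2 f=4, (3,5) g=1 f=4]; closed=[(2,4), (2,5)]

step 1: expand (2,4) (f=4, h=3) → closed; open now [(1,4) g=2 f=6, (1,5) g=1 f=6, (2,3) g=2 f=4, (2,6) g=1 f=6, (3,4) g=2 f=4, (3,5) g=1 f=4]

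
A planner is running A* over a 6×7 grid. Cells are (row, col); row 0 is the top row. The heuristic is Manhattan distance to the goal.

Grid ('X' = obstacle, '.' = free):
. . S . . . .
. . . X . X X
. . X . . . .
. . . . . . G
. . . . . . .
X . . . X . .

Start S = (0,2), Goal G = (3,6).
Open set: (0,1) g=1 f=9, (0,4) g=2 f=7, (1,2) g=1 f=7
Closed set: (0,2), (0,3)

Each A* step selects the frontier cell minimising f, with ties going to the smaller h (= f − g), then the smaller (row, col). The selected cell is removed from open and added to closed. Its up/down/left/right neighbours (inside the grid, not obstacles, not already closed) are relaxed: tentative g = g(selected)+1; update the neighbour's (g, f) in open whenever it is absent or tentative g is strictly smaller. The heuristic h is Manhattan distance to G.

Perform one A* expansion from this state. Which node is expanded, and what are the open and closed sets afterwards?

step 1: expand (0,4) (f=7, h=5) → closed; open now [(0,1) g=1 f=9, (0,5) g=3 f=7, (1,2) g=1 f=7, (1,4) g=3 f=7]

expanded=(0,4); open=[(0,1) g=1 f=9, (0,5) g=3 f=7, (1,2) g=1 f=7, (1,4) g=3 f=7]; closed=[(0,2), (0,3), (0,4)]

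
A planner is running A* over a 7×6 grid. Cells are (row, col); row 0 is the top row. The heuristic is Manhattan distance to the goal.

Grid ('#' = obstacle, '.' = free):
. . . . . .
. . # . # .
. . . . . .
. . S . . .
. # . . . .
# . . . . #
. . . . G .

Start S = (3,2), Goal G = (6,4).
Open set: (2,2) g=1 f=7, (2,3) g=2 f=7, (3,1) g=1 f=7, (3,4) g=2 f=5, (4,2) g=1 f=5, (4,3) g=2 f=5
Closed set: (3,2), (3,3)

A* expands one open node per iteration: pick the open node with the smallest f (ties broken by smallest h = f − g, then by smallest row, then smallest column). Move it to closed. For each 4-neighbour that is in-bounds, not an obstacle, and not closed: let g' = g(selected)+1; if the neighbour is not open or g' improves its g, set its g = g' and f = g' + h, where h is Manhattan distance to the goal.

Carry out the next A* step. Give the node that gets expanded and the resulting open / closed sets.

step 1: expand (3,4) (f=5, h=3) → closed; open now [(2,2) g=1 f=7, (2,3) g=2 f=7, (2,4) g=3 f=7, (3,1) g=1 f=7, (3,5) g=3 f=7, (4,2) g=1 f=5, (4,3) g=2 f=5, (4,4) g=3 f=5]

expanded=(3,4); open=[(2,2) g=1 f=7, (2,3) g=2 f=7, (2,4) g=3 f=7, (3,1) g=1 f=7, (3,5) g=3 f=7, (4,2) g=1 f=5, (4,3) g=2 f=5, (4,4) g=3 f=5]; closed=[(3,2), (3,3), (3,4)]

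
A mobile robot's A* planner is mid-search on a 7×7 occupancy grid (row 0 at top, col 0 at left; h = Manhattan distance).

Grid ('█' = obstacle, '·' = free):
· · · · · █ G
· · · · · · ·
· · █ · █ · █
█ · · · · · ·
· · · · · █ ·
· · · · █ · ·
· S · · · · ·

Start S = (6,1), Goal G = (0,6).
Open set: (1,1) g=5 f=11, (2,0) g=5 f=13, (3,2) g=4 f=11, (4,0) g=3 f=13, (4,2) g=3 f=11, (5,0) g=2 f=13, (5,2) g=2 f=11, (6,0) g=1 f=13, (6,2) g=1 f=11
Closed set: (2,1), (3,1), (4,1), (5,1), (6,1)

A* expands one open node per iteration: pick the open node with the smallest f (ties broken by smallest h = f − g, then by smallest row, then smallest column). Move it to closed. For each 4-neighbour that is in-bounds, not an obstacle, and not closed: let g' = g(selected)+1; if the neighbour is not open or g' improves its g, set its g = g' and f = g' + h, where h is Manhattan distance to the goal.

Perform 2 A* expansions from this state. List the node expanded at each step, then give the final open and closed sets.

step 1: expand (1,1) (f=11, h=6) → closed; open now [(0,1) g=6 f=11, (1,0) g=6 f=13, (1,2) g=6 f=11, (2,0) g=5 f=13, (3,2) g=4 f=11, (4,0) g=3 f=13, (4,2) g=3 f=11, (5,0) g=2 f=13, (5,2) g=2 f=11, (6,0) g=1 f=13, (6,2) g=1 f=11]
step 2: expand (0,1) (f=11, h=5) → closed; open now [(0,0) g=7 f=13, (0,2) g=7 f=11, (1,0) g=6 f=13, (1,2) g=6 f=11, (2,0) g=5 f=13, (3,2) g=4 f=11, (4,0) g=3 f=13, (4,2) g=3 f=11, (5,0) g=2 f=13, (5,2) g=2 f=11, (6,0) g=1 f=13, (6,2) g=1 f=11]

order=[(1,1) → (0,1)]; open=[(0,0) g=7 f=13, (0,2) g=7 f=11, (1,0) g=6 f=13, (1,2) g=6 f=11, (2,0) g=5 f=13, (3,2) g=4 f=11, (4,0) g=3 f=13, (4,2) g=3 f=11, (5,0) g=2 f=13, (5,2) g=2 f=11, (6,0) g=1 f=13, (6,2) g=1 f=11]; closed=[(0,1), (1,1), (2,1), (3,1), (4,1), (5,1), (6,1)]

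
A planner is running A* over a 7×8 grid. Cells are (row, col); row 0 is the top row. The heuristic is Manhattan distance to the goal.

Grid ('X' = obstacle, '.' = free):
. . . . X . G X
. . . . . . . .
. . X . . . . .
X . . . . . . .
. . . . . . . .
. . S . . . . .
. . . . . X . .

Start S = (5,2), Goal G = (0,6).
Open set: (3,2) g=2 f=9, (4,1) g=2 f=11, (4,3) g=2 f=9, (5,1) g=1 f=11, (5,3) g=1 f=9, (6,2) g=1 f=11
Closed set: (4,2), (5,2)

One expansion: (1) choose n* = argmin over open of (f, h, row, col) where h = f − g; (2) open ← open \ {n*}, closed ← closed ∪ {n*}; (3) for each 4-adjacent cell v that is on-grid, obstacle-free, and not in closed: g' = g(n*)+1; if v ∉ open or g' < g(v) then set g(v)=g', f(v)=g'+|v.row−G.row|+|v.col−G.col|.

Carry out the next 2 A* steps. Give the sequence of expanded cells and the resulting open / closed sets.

step 1: expand (3,2) (f=9, h=7) → closed; open now [(3,1) g=3 f=11, (3,3) g=3 f=9, (4,1) g=2 f=11, (4,3) g=2 f=9, (5,1) g=1 f=11, (5,3) g=1 f=9, (6,2) g=1 f=11]
step 2: expand (3,3) (f=9, h=6) → closed; open now [(2,3) g=4 f=9, (3,1) g=3 f=11, (3,4) g=4 f=9, (4,1) g=2 f=11, (4,3) g=2 f=9, (5,1) g=1 f=11, (5,3) g=1 f=9, (6,2) g=1 f=11]

order=[(3,2) → (3,3)]; open=[(2,3) g=4 f=9, (3,1) g=3 f=11, (3,4) g=4 f=9, (4,1) g=2 f=11, (4,3) g=2 f=9, (5,1) g=1 f=11, (5,3) g=1 f=9, (6,2) g=1 f=11]; closed=[(3,2), (3,3), (4,2), (5,2)]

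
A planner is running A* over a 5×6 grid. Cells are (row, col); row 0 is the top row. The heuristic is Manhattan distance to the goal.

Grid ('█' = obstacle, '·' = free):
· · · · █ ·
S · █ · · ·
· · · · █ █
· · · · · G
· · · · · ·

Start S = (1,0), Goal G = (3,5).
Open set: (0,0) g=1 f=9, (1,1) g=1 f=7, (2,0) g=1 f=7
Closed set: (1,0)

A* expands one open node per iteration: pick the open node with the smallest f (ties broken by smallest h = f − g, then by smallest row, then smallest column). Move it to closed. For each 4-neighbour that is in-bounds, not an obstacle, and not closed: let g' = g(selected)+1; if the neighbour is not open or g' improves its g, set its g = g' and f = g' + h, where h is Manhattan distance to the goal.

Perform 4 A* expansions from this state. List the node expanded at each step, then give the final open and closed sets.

order=[(1,1) → (2,1) → (2,2) → (2,3)]; open=[(0,0) g=1 f=9, (0,1) g=2 f=9, (1,3) g=5 f=9, (2,0) g=1 f=7, (3,1) g=3 f=7, (3,2) g=4 f=7, (3,3) g=5 f=7]; closed=[(1,0), (1,1), (2,1), (2,2), (2,3)]

step 1: expand (1,1) (f=7, h=6) → closed; open now [(0,0) g=1 f=9, (0,1) g=2 f=9, (2,0) g=1 f=7, (2,1) g=2 f=7]
step 2: expand (2,1) (f=7, h=5) → closed; open now [(0,0) g=1 f=9, (0,1) g=2 f=9, (2,0) g=1 f=7, (2,2) g=3 f=7, (3,1) g=3 f=7]
step 3: expand (2,2) (f=7, h=4) → closed; open now [(0,0) g=1 f=9, (0,1) g=2 f=9, (2,0) g=1 f=7, (2,3) g=4 f=7, (3,1) g=3 f=7, (3,2) g=4 f=7]
step 4: expand (2,3) (f=7, h=3) → closed; open now [(0,0) g=1 f=9, (0,1) g=2 f=9, (1,3) g=5 f=9, (2,0) g=1 f=7, (3,1) g=3 f=7, (3,2) g=4 f=7, (3,3) g=5 f=7]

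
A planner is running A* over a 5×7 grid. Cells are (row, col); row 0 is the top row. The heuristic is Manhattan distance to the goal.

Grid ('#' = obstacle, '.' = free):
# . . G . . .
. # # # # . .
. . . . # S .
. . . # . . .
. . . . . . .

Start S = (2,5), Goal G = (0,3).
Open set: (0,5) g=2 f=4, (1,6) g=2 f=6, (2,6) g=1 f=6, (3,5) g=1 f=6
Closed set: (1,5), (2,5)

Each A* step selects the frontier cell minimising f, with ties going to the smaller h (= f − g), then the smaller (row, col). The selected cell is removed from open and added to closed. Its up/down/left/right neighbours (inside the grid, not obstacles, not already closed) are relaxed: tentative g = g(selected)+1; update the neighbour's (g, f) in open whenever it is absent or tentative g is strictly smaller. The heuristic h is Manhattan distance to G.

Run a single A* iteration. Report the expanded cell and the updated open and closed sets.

expanded=(0,5); open=[(0,4) g=3 f=4, (0,6) g=3 f=6, (1,6) g=2 f=6, (2,6) g=1 f=6, (3,5) g=1 f=6]; closed=[(0,5), (1,5), (2,5)]

step 1: expand (0,5) (f=4, h=2) → closed; open now [(0,4) g=3 f=4, (0,6) g=3 f=6, (1,6) g=2 f=6, (2,6) g=1 f=6, (3,5) g=1 f=6]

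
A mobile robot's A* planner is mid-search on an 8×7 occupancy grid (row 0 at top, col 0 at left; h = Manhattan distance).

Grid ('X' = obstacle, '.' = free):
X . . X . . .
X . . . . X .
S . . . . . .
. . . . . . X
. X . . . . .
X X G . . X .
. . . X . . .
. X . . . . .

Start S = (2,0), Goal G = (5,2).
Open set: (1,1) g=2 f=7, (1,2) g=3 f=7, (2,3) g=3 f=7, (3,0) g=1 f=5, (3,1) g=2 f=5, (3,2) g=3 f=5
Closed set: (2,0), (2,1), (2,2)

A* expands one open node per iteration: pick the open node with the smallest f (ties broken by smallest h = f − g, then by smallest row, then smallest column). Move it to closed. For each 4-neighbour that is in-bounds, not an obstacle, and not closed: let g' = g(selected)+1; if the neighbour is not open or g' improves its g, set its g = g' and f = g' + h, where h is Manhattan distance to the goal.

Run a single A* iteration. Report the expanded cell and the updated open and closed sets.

expanded=(3,2); open=[(1,1) g=2 f=7, (1,2) g=3 f=7, (2,3) g=3 f=7, (3,0) g=1 f=5, (3,1) g=2 f=5, (3,3) g=4 f=7, (4,2) g=4 f=5]; closed=[(2,0), (2,1), (2,2), (3,2)]

step 1: expand (3,2) (f=5, h=2) → closed; open now [(1,1) g=2 f=7, (1,2) g=3 f=7, (2,3) g=3 f=7, (3,0) g=1 f=5, (3,1) g=2 f=5, (3,3) g=4 f=7, (4,2) g=4 f=5]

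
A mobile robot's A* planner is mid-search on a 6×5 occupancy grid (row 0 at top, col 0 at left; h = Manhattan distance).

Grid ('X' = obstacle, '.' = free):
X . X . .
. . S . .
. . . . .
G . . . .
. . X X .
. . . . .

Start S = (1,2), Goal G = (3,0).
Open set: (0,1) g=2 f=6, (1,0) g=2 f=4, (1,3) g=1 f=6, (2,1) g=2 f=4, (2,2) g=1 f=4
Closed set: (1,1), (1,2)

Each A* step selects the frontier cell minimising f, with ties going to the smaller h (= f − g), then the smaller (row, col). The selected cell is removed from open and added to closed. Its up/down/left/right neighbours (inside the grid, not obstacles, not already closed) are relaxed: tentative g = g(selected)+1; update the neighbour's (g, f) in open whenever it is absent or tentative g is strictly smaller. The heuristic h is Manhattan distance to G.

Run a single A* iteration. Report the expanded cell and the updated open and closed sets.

step 1: expand (1,0) (f=4, h=2) → closed; open now [(0,1) g=2 f=6, (1,3) g=1 f=6, (2,0) g=3 f=4, (2,1) g=2 f=4, (2,2) g=1 f=4]

expanded=(1,0); open=[(0,1) g=2 f=6, (1,3) g=1 f=6, (2,0) g=3 f=4, (2,1) g=2 f=4, (2,2) g=1 f=4]; closed=[(1,0), (1,1), (1,2)]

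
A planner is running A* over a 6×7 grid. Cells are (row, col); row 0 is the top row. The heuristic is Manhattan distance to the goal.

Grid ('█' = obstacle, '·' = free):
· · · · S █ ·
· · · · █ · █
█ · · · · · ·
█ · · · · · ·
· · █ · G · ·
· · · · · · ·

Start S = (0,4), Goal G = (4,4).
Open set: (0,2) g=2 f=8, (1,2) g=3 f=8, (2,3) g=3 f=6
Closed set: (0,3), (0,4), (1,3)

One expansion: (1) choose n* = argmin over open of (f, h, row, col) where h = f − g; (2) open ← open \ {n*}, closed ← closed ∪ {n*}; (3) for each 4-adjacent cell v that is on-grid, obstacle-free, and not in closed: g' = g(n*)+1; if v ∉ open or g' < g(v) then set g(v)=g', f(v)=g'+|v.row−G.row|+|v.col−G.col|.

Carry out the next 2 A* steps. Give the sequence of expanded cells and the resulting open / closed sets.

order=[(2,3) → (2,4)]; open=[(0,2) g=2 f=8, (1,2) g=3 f=8, (2,2) g=4 f=8, (2,5) g=5 f=8, (3,3) g=4 f=6, (3,4) g=5 f=6]; closed=[(0,3), (0,4), (1,3), (2,3), (2,4)]

step 1: expand (2,3) (f=6, h=3) → closed; open now [(0,2) g=2 f=8, (1,2) g=3 f=8, (2,2) g=4 f=8, (2,4) g=4 f=6, (3,3) g=4 f=6]
step 2: expand (2,4) (f=6, h=2) → closed; open now [(0,2) g=2 f=8, (1,2) g=3 f=8, (2,2) g=4 f=8, (2,5) g=5 f=8, (3,3) g=4 f=6, (3,4) g=5 f=6]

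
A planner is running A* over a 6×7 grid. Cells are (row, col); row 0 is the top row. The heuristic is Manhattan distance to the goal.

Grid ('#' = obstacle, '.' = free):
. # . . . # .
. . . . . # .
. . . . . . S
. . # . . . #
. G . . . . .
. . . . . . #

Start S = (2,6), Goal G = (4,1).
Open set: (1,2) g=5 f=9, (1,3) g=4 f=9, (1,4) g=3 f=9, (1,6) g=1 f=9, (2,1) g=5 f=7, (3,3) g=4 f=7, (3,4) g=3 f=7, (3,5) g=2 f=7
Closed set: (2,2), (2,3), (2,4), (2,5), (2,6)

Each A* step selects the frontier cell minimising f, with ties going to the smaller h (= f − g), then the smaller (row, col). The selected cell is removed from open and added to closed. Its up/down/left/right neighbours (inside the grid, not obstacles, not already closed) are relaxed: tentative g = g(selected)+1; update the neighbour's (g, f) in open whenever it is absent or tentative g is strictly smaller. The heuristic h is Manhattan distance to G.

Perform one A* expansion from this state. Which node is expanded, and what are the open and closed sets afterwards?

expanded=(2,1); open=[(1,1) g=6 f=9, (1,2) g=5 f=9, (1,3) g=4 f=9, (1,4) g=3 f=9, (1,6) g=1 f=9, (2,0) g=6 f=9, (3,1) g=6 f=7, (3,3) g=4 f=7, (3,4) g=3 f=7, (3,5) g=2 f=7]; closed=[(2,1), (2,2), (2,3), (2,4), (2,5), (2,6)]

step 1: expand (2,1) (f=7, h=2) → closed; open now [(1,1) g=6 f=9, (1,2) g=5 f=9, (1,3) g=4 f=9, (1,4) g=3 f=9, (1,6) g=1 f=9, (2,0) g=6 f=9, (3,1) g=6 f=7, (3,3) g=4 f=7, (3,4) g=3 f=7, (3,5) g=2 f=7]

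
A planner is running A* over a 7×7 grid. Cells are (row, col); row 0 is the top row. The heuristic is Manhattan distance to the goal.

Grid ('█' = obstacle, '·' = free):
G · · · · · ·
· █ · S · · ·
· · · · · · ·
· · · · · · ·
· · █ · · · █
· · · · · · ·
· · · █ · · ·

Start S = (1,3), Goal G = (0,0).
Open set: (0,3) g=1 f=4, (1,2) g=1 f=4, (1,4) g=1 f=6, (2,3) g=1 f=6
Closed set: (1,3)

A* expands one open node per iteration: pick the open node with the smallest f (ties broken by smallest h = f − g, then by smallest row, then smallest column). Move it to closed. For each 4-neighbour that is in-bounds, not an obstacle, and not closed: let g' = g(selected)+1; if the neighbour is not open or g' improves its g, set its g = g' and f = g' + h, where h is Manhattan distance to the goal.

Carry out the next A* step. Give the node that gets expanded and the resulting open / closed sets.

step 1: expand (0,3) (f=4, h=3) → closed; open now [(0,2) g=2 f=4, (0,4) g=2 f=6, (1,2) g=1 f=4, (1,4) g=1 f=6, (2,3) g=1 f=6]

expanded=(0,3); open=[(0,2) g=2 f=4, (0,4) g=2 f=6, (1,2) g=1 f=4, (1,4) g=1 f=6, (2,3) g=1 f=6]; closed=[(0,3), (1,3)]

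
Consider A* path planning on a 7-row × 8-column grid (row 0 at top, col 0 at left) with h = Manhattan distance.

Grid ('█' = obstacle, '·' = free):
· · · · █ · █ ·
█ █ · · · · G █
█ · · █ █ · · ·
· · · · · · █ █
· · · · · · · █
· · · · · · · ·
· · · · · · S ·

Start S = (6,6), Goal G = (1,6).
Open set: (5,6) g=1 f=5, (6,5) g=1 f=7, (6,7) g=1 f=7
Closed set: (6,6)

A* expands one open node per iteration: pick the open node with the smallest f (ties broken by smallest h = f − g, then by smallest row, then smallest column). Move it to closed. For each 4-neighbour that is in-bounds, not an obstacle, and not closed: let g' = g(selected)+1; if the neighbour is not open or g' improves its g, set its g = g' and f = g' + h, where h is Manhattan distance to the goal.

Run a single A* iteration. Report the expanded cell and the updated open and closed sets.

step 1: expand (5,6) (f=5, h=4) → closed; open now [(4,6) g=2 f=5, (5,5) g=2 f=7, (5,7) g=2 f=7, (6,5) g=1 f=7, (6,7) g=1 f=7]

expanded=(5,6); open=[(4,6) g=2 f=5, (5,5) g=2 f=7, (5,7) g=2 f=7, (6,5) g=1 f=7, (6,7) g=1 f=7]; closed=[(5,6), (6,6)]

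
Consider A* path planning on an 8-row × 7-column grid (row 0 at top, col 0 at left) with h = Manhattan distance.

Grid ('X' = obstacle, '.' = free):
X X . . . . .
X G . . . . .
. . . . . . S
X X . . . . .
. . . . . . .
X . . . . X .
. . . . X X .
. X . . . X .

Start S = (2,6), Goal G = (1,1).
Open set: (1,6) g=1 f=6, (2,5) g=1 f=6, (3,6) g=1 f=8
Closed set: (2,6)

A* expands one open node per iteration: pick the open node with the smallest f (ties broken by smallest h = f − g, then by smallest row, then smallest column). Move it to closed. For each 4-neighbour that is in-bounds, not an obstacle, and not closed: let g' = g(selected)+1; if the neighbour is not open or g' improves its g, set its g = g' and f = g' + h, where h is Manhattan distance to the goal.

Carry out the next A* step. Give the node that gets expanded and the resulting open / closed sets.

expanded=(1,6); open=[(0,6) g=2 f=8, (1,5) g=2 f=6, (2,5) g=1 f=6, (3,6) g=1 f=8]; closed=[(1,6), (2,6)]

step 1: expand (1,6) (f=6, h=5) → closed; open now [(0,6) g=2 f=8, (1,5) g=2 f=6, (2,5) g=1 f=6, (3,6) g=1 f=8]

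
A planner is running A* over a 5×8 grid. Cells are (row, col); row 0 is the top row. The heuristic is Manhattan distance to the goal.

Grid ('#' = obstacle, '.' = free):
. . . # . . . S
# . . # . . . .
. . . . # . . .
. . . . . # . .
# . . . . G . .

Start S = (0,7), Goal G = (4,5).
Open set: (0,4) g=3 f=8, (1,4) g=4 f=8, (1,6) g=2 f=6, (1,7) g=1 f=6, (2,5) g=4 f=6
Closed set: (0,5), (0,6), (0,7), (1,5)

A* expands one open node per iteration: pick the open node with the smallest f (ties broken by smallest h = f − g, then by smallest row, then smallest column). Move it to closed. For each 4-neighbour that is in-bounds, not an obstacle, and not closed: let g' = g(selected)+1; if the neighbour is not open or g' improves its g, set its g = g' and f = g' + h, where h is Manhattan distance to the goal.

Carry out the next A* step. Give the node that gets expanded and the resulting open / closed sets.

step 1: expand (2,5) (f=6, h=2) → closed; open now [(0,4) g=3 f=8, (1,4) g=4 f=8, (1,6) g=2 f=6, (1,7) g=1 f=6, (2,6) g=5 f=8]

expanded=(2,5); open=[(0,4) g=3 f=8, (1,4) g=4 f=8, (1,6) g=2 f=6, (1,7) g=1 f=6, (2,6) g=5 f=8]; closed=[(0,5), (0,6), (0,7), (1,5), (2,5)]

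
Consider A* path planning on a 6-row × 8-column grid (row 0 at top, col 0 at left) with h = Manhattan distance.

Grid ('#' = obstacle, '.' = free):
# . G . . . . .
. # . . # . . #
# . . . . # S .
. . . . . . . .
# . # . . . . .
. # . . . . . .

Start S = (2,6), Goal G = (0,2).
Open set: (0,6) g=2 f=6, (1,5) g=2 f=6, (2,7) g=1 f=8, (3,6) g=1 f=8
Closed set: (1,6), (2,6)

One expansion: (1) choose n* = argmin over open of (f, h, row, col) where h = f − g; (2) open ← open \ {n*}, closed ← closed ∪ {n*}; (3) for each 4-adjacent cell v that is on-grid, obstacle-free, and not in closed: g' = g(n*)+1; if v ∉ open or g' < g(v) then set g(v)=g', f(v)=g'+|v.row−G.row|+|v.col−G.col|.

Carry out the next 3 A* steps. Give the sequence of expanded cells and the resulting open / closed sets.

order=[(0,6) → (0,5) → (0,4)]; open=[(0,3) g=5 f=6, (0,7) g=3 f=8, (1,5) g=2 f=6, (2,7) g=1 f=8, (3,6) g=1 f=8]; closed=[(0,4), (0,5), (0,6), (1,6), (2,6)]

step 1: expand (0,6) (f=6, h=4) → closed; open now [(0,5) g=3 f=6, (0,7) g=3 f=8, (1,5) g=2 f=6, (2,7) g=1 f=8, (3,6) g=1 f=8]
step 2: expand (0,5) (f=6, h=3) → closed; open now [(0,4) g=4 f=6, (0,7) g=3 f=8, (1,5) g=2 f=6, (2,7) g=1 f=8, (3,6) g=1 f=8]
step 3: expand (0,4) (f=6, h=2) → closed; open now [(0,3) g=5 f=6, (0,7) g=3 f=8, (1,5) g=2 f=6, (2,7) g=1 f=8, (3,6) g=1 f=8]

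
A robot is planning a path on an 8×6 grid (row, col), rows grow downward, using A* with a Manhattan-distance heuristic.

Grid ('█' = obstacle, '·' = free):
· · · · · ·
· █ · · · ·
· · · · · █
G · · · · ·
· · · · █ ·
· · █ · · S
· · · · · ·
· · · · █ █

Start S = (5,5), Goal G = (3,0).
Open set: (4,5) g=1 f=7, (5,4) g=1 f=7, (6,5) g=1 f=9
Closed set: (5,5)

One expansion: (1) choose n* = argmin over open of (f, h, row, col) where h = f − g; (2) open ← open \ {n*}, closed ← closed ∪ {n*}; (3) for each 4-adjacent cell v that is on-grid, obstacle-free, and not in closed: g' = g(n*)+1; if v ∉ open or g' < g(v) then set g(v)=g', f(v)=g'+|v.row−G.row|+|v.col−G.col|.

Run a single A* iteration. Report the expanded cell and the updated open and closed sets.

expanded=(4,5); open=[(3,5) g=2 f=7, (5,4) g=1 f=7, (6,5) g=1 f=9]; closed=[(4,5), (5,5)]

step 1: expand (4,5) (f=7, h=6) → closed; open now [(3,5) g=2 f=7, (5,4) g=1 f=7, (6,5) g=1 f=9]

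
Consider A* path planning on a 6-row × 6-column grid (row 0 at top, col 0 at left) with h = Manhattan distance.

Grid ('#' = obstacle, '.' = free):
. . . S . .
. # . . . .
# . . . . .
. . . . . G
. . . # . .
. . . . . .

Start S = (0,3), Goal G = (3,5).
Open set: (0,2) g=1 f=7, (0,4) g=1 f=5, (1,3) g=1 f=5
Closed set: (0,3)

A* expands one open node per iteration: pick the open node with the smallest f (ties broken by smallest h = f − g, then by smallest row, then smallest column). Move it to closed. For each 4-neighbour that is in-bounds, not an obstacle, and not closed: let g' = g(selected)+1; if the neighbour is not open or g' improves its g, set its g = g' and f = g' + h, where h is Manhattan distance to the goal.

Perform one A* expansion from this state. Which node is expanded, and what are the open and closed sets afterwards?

expanded=(0,4); open=[(0,2) g=1 f=7, (0,5) g=2 f=5, (1,3) g=1 f=5, (1,4) g=2 f=5]; closed=[(0,3), (0,4)]

step 1: expand (0,4) (f=5, h=4) → closed; open now [(0,2) g=1 f=7, (0,5) g=2 f=5, (1,3) g=1 f=5, (1,4) g=2 f=5]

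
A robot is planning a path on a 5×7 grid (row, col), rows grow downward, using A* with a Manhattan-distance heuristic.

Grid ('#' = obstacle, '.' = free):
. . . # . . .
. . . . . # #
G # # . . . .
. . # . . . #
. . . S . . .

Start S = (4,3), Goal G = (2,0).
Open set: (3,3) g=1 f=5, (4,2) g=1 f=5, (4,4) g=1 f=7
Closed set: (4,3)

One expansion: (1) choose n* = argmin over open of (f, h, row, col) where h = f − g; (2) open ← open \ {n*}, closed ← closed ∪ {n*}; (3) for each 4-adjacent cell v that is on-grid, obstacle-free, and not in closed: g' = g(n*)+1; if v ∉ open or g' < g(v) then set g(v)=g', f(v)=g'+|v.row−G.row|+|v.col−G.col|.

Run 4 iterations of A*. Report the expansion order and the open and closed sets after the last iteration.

step 1: expand (3,3) (f=5, h=4) → closed; open now [(2,3) g=2 f=5, (3,4) g=2 f=7, (4,2) g=1 f=5, (4,4) g=1 f=7]
step 2: expand (2,3) (f=5, h=3) → closed; open now [(1,3) g=3 f=7, (2,4) g=3 f=7, (3,4) g=2 f=7, (4,2) g=1 f=5, (4,4) g=1 f=7]
step 3: expand (4,2) (f=5, h=4) → closed; open now [(1,3) g=3 f=7, (2,4) g=3 f=7, (3,4) g=2 f=7, (4,1) g=2 f=5, (4,4) g=1 f=7]
step 4: expand (4,1) (f=5, h=3) → closed; open now [(1,3) g=3 f=7, (2,4) g=3 f=7, (3,1) g=3 f=5, (3,4) g=2 f=7, (4,0) g=3 f=5, (4,4) g=1 f=7]

order=[(3,3) → (2,3) → (4,2) → (4,1)]; open=[(1,3) g=3 f=7, (2,4) g=3 f=7, (3,1) g=3 f=5, (3,4) g=2 f=7, (4,0) g=3 f=5, (4,4) g=1 f=7]; closed=[(2,3), (3,3), (4,1), (4,2), (4,3)]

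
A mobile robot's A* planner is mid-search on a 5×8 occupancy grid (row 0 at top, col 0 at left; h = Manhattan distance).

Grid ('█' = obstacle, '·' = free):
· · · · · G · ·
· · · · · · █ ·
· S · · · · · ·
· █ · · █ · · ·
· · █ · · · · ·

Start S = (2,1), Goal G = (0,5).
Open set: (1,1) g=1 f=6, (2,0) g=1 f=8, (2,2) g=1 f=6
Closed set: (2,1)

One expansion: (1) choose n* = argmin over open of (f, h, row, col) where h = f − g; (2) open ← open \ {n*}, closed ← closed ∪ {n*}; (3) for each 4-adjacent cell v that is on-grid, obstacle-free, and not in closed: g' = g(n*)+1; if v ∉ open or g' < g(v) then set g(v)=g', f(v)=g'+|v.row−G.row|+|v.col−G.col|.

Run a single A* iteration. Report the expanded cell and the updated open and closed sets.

expanded=(1,1); open=[(0,1) g=2 f=6, (1,0) g=2 f=8, (1,2) g=2 f=6, (2,0) g=1 f=8, (2,2) g=1 f=6]; closed=[(1,1), (2,1)]

step 1: expand (1,1) (f=6, h=5) → closed; open now [(0,1) g=2 f=6, (1,0) g=2 f=8, (1,2) g=2 f=6, (2,0) g=1 f=8, (2,2) g=1 f=6]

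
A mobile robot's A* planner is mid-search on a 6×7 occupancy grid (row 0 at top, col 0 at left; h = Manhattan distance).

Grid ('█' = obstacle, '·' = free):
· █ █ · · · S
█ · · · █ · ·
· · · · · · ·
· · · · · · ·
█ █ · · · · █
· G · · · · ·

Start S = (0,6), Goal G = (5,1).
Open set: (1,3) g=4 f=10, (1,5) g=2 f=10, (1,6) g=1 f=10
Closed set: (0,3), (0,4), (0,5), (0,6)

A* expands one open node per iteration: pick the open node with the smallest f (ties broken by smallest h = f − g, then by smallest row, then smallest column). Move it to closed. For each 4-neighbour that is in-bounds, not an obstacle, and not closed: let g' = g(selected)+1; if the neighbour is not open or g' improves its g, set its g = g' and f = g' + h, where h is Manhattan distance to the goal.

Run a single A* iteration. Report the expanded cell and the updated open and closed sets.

expanded=(1,3); open=[(1,2) g=5 f=10, (1,5) g=2 f=10, (1,6) g=1 f=10, (2,3) g=5 f=10]; closed=[(0,3), (0,4), (0,5), (0,6), (1,3)]

step 1: expand (1,3) (f=10, h=6) → closed; open now [(1,2) g=5 f=10, (1,5) g=2 f=10, (1,6) g=1 f=10, (2,3) g=5 f=10]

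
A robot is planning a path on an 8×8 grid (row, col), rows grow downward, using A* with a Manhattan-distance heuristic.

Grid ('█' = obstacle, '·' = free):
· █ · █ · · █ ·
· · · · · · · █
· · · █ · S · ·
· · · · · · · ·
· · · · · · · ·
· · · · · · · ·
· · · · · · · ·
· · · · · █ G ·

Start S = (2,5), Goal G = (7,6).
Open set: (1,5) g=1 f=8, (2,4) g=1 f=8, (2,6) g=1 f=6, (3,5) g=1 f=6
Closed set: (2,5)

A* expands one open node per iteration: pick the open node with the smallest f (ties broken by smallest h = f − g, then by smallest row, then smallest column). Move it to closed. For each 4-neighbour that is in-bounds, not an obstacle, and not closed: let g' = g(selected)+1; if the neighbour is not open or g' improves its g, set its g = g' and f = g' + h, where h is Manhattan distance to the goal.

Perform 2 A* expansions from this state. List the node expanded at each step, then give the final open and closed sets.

order=[(2,6) → (3,6)]; open=[(1,5) g=1 f=8, (1,6) g=2 f=8, (2,4) g=1 f=8, (2,7) g=2 f=8, (3,5) g=1 f=6, (3,7) g=3 f=8, (4,6) g=3 f=6]; closed=[(2,5), (2,6), (3,6)]

step 1: expand (2,6) (f=6, h=5) → closed; open now [(1,5) g=1 f=8, (1,6) g=2 f=8, (2,4) g=1 f=8, (2,7) g=2 f=8, (3,5) g=1 f=6, (3,6) g=2 f=6]
step 2: expand (3,6) (f=6, h=4) → closed; open now [(1,5) g=1 f=8, (1,6) g=2 f=8, (2,4) g=1 f=8, (2,7) g=2 f=8, (3,5) g=1 f=6, (3,7) g=3 f=8, (4,6) g=3 f=6]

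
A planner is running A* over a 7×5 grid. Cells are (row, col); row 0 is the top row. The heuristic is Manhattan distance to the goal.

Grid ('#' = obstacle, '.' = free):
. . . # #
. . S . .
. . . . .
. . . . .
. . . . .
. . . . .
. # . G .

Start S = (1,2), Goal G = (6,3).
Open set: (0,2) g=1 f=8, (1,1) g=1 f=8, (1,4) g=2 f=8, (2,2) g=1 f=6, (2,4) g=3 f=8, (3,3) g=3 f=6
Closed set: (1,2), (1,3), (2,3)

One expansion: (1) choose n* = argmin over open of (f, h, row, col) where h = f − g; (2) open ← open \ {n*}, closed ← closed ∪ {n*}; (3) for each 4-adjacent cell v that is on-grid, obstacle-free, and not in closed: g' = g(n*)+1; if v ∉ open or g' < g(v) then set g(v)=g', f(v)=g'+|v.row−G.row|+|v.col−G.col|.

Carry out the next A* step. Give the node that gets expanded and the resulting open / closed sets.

step 1: expand (3,3) (f=6, h=3) → closed; open now [(0,2) g=1 f=8, (1,1) g=1 f=8, (1,4) g=2 f=8, (2,2) g=1 f=6, (2,4) g=3 f=8, (3,2) g=4 f=8, (3,4) g=4 f=8, (4,3) g=4 f=6]

expanded=(3,3); open=[(0,2) g=1 f=8, (1,1) g=1 f=8, (1,4) g=2 f=8, (2,2) g=1 f=6, (2,4) g=3 f=8, (3,2) g=4 f=8, (3,4) g=4 f=8, (4,3) g=4 f=6]; closed=[(1,2), (1,3), (2,3), (3,3)]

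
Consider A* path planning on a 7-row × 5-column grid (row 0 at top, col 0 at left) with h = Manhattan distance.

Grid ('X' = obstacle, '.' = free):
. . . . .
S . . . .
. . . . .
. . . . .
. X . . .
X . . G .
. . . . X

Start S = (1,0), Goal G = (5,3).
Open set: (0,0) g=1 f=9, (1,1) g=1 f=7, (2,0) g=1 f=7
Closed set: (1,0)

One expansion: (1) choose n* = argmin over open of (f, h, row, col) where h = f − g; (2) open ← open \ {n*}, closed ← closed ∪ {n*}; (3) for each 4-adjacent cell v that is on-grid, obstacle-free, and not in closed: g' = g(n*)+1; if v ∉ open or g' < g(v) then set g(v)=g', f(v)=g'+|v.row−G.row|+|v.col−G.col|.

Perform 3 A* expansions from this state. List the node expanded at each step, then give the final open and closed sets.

step 1: expand (1,1) (f=7, h=6) → closed; open now [(0,0) g=1 f=9, (0,1) g=2 f=9, (1,2) g=2 f=7, (2,0) g=1 f=7, (2,1) g=2 f=7]
step 2: expand (1,2) (f=7, h=5) → closed; open now [(0,0) g=1 f=9, (0,1) g=2 f=9, (0,2) g=3 f=9, (1,3) g=3 f=7, (2,0) g=1 f=7, (2,1) g=2 f=7, (2,2) g=3 f=7]
step 3: expand (1,3) (f=7, h=4) → closed; open now [(0,0) g=1 f=9, (0,1) g=2 f=9, (0,2) g=3 f=9, (0,3) g=4 f=9, (1,4) g=4 f=9, (2,0) g=1 f=7, (2,1) g=2 f=7, (2,2) g=3 f=7, (2,3) g=4 f=7]

order=[(1,1) → (1,2) → (1,3)]; open=[(0,0) g=1 f=9, (0,1) g=2 f=9, (0,2) g=3 f=9, (0,3) g=4 f=9, (1,4) g=4 f=9, (2,0) g=1 f=7, (2,1) g=2 f=7, (2,2) g=3 f=7, (2,3) g=4 f=7]; closed=[(1,0), (1,1), (1,2), (1,3)]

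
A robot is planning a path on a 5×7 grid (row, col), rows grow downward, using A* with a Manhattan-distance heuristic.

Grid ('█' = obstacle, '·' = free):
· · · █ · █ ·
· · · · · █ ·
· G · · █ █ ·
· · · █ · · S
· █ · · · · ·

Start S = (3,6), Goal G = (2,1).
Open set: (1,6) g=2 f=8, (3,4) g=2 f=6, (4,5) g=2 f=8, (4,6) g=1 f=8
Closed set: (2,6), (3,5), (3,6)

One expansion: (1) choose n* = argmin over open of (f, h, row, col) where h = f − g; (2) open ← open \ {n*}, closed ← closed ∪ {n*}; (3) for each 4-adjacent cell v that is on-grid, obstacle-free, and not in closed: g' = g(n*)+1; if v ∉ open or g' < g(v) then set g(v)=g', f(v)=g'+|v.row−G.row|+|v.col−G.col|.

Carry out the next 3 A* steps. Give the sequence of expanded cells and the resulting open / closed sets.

step 1: expand (3,4) (f=6, h=4) → closed; open now [(1,6) g=2 f=8, (4,4) g=3 f=8, (4,5) g=2 f=8, (4,6) g=1 f=8]
step 2: expand (4,4) (f=8, h=5) → closed; open now [(1,6) g=2 f=8, (4,3) g=4 f=8, (4,5) g=2 f=8, (4,6) g=1 f=8]
step 3: expand (4,3) (f=8, h=4) → closed; open now [(1,6) g=2 f=8, (4,2) g=5 f=8, (4,5) g=2 f=8, (4,6) g=1 f=8]

order=[(3,4) → (4,4) → (4,3)]; open=[(1,6) g=2 f=8, (4,2) g=5 f=8, (4,5) g=2 f=8, (4,6) g=1 f=8]; closed=[(2,6), (3,4), (3,5), (3,6), (4,3), (4,4)]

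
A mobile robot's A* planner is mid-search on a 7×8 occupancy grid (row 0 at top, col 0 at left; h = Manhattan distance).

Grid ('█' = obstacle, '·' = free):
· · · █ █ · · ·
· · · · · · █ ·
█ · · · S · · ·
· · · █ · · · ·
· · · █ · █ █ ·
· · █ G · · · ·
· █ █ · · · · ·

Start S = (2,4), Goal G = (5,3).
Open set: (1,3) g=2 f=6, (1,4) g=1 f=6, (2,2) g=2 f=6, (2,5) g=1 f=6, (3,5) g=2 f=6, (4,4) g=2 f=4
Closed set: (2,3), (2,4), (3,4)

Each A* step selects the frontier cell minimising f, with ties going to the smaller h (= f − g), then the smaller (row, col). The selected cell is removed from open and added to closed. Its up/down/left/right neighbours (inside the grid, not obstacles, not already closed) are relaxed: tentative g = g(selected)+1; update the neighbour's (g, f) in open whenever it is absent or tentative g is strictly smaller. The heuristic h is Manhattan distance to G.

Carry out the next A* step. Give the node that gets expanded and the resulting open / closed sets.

step 1: expand (4,4) (f=4, h=2) → closed; open now [(1,3) g=2 f=6, (1,4) g=1 f=6, (2,2) g=2 f=6, (2,5) g=1 f=6, (3,5) g=2 f=6, (5,4) g=3 f=4]

expanded=(4,4); open=[(1,3) g=2 f=6, (1,4) g=1 f=6, (2,2) g=2 f=6, (2,5) g=1 f=6, (3,5) g=2 f=6, (5,4) g=3 f=4]; closed=[(2,3), (2,4), (3,4), (4,4)]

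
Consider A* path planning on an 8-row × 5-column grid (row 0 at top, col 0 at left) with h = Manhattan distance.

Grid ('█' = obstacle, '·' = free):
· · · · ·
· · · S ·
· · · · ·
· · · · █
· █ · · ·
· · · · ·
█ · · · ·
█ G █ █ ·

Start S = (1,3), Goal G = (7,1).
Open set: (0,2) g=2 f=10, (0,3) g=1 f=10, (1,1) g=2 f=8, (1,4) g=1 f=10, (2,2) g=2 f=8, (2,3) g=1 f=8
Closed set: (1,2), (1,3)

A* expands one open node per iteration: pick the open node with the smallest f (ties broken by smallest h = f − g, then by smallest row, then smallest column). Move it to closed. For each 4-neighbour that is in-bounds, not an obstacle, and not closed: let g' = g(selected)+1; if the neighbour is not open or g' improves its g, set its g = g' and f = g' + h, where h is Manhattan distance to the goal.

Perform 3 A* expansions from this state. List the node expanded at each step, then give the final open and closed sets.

order=[(1,1) → (2,1) → (3,1)]; open=[(0,1) g=3 f=10, (0,2) g=2 f=10, (0,3) g=1 f=10, (1,0) g=3 f=10, (1,4) g=1 f=10, (2,0) g=4 f=10, (2,2) g=2 f=8, (2,3) g=1 f=8, (3,0) g=5 f=10, (3,2) g=5 f=10]; closed=[(1,1), (1,2), (1,3), (2,1), (3,1)]

step 1: expand (1,1) (f=8, h=6) → closed; open now [(0,1) g=3 f=10, (0,2) g=2 f=10, (0,3) g=1 f=10, (1,0) g=3 f=10, (1,4) g=1 f=10, (2,1) g=3 f=8, (2,2) g=2 f=8, (2,3) g=1 f=8]
step 2: expand (2,1) (f=8, h=5) → closed; open now [(0,1) g=3 f=10, (0,2) g=2 f=10, (0,3) g=1 f=10, (1,0) g=3 f=10, (1,4) g=1 f=10, (2,0) g=4 f=10, (2,2) g=2 f=8, (2,3) g=1 f=8, (3,1) g=4 f=8]
step 3: expand (3,1) (f=8, h=4) → closed; open now [(0,1) g=3 f=10, (0,2) g=2 f=10, (0,3) g=1 f=10, (1,0) g=3 f=10, (1,4) g=1 f=10, (2,0) g=4 f=10, (2,2) g=2 f=8, (2,3) g=1 f=8, (3,0) g=5 f=10, (3,2) g=5 f=10]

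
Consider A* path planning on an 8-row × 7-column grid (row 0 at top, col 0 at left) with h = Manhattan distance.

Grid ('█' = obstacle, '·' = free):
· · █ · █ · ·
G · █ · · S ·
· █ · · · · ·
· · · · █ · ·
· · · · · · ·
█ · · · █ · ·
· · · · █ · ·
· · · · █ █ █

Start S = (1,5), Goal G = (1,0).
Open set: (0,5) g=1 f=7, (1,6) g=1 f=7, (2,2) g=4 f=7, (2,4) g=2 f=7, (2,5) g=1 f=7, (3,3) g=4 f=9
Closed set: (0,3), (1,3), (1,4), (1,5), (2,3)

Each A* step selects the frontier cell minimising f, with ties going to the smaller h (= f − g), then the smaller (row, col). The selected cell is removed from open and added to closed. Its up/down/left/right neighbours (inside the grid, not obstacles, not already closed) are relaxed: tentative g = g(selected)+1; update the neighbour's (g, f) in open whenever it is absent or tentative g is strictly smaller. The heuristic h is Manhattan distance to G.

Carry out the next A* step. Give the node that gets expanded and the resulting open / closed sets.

step 1: expand (2,2) (f=7, h=3) → closed; open now [(0,5) g=1 f=7, (1,6) g=1 f=7, (2,4) g=2 f=7, (2,5) g=1 f=7, (3,2) g=5 f=9, (3,3) g=4 f=9]

expanded=(2,2); open=[(0,5) g=1 f=7, (1,6) g=1 f=7, (2,4) g=2 f=7, (2,5) g=1 f=7, (3,2) g=5 f=9, (3,3) g=4 f=9]; closed=[(0,3), (1,3), (1,4), (1,5), (2,2), (2,3)]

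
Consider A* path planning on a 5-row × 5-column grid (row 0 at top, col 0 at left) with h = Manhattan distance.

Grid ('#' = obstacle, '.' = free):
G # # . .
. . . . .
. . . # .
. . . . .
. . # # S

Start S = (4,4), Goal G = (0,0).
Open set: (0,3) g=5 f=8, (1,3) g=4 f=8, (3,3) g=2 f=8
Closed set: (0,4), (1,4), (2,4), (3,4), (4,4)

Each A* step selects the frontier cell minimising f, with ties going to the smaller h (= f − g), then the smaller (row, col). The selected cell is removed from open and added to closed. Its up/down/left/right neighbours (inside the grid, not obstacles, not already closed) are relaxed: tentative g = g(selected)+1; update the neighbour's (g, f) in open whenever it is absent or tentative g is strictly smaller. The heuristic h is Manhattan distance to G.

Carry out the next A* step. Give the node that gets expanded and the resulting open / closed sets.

expanded=(0,3); open=[(1,3) g=4 f=8, (3,3) g=2 f=8]; closed=[(0,3), (0,4), (1,4), (2,4), (3,4), (4,4)]

step 1: expand (0,3) (f=8, h=3) → closed; open now [(1,3) g=4 f=8, (3,3) g=2 f=8]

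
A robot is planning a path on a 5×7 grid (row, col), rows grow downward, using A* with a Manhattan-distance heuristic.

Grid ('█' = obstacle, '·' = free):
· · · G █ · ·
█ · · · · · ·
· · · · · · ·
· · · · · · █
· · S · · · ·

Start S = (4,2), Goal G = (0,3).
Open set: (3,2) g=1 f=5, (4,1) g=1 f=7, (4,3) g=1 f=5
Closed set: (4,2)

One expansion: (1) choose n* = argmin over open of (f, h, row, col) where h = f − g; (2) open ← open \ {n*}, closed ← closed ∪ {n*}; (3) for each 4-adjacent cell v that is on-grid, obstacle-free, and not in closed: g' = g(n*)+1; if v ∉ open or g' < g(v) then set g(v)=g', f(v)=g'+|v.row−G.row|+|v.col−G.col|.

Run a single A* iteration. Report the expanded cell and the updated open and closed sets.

step 1: expand (3,2) (f=5, h=4) → closed; open now [(2,2) g=2 f=5, (3,1) g=2 f=7, (3,3) g=2 f=5, (4,1) g=1 f=7, (4,3) g=1 f=5]

expanded=(3,2); open=[(2,2) g=2 f=5, (3,1) g=2 f=7, (3,3) g=2 f=5, (4,1) g=1 f=7, (4,3) g=1 f=5]; closed=[(3,2), (4,2)]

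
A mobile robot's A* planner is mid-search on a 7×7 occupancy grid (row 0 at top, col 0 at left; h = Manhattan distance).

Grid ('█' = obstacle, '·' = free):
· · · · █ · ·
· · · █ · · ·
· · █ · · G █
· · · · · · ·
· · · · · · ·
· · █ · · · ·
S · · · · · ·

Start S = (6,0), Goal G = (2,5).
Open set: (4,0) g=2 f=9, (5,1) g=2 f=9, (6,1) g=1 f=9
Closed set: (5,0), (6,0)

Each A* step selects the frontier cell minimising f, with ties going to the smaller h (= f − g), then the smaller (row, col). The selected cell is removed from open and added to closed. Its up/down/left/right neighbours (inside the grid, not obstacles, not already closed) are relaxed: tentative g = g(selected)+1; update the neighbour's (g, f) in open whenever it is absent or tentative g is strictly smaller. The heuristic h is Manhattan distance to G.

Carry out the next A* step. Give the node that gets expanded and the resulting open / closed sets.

step 1: expand (4,0) (f=9, h=7) → closed; open now [(3,0) g=3 f=9, (4,1) g=3 f=9, (5,1) g=2 f=9, (6,1) g=1 f=9]

expanded=(4,0); open=[(3,0) g=3 f=9, (4,1) g=3 f=9, (5,1) g=2 f=9, (6,1) g=1 f=9]; closed=[(4,0), (5,0), (6,0)]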